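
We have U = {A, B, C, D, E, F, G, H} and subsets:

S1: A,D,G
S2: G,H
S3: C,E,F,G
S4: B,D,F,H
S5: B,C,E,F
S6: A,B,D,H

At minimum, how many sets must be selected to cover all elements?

2

S3, S6 together cover {A, B, C, D, E, F, G, H} — every element.
No single set contains all 8 elements, so 2 is optimal.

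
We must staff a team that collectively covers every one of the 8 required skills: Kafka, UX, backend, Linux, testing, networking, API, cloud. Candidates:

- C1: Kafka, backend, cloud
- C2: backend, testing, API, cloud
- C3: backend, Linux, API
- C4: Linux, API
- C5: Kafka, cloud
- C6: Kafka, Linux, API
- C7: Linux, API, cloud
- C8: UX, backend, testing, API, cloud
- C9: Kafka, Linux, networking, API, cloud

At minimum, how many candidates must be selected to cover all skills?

2

C8, C9 together cover {Kafka, UX, backend, Linux, testing, networking, API, cloud} — every skill.
No single candidate contains all 8 skills, so 2 is optimal.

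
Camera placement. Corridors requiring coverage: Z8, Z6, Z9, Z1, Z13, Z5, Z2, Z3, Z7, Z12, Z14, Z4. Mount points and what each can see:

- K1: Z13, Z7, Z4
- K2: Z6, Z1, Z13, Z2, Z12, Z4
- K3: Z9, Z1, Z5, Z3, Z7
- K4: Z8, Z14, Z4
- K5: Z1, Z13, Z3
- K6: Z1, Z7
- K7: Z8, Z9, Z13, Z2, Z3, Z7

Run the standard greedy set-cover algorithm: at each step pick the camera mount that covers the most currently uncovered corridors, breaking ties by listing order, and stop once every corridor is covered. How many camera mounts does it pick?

Pick 1: K2 covers 6 new corridors (Z6, Z1, Z13, Z2, Z12, Z4).
Pick 2: K3 covers 4 new corridors (Z9, Z5, Z3, Z7).
Pick 3: K4 covers 2 new corridors (Z8, Z14).
Greedy uses 3 camera mounts.

3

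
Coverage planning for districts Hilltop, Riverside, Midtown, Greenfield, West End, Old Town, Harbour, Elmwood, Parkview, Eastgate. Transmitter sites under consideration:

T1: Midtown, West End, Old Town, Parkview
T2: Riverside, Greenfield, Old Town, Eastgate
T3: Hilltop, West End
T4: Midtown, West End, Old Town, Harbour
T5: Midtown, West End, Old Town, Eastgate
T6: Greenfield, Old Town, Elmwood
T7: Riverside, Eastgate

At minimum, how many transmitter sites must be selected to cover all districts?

T1, T2, T3, T4, T6 together cover {Hilltop, Riverside, Midtown, Greenfield, West End, Old Town, Harbour, Elmwood, Parkview, Eastgate} — every district.
No 4 of the 7 transmitter sites cover everything (all 35 size-4 selections fall short), so 5 is minimum.

5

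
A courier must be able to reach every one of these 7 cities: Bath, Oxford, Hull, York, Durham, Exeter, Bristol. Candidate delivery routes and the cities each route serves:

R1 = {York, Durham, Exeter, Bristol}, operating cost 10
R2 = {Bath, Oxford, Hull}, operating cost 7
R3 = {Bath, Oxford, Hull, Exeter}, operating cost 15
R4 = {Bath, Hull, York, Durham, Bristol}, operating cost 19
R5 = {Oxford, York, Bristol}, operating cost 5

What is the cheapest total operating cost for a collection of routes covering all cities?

17

R1, R2 cover every city at operating cost 10 + 7 = 17.
Any cover uses at least 2 routes; among all covering selections none totals below 17.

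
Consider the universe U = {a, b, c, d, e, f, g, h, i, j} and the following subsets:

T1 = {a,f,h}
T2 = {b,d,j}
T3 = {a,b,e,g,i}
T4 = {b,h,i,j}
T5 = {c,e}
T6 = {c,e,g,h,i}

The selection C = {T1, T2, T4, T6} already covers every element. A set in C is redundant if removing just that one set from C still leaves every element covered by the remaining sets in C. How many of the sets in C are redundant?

1

Drop T1: a, f uncovered — not redundant.
Drop T2: d uncovered — not redundant.
Drop T4: the rest still cover every element — redundant.
Drop T6: c, e, g uncovered — not redundant.
1 redundant: T4.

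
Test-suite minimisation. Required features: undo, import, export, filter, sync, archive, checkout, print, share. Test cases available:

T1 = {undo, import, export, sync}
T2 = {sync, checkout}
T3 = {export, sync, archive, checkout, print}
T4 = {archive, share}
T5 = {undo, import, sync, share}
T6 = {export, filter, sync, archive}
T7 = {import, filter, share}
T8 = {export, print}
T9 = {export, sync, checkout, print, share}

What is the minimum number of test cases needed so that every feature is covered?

3

T1, T3, T7 together cover {undo, import, export, filter, sync, archive, checkout, print, share} — every feature.
No 2 of the 9 test cases cover everything (all 36 pairs fall short), so 3 is minimum.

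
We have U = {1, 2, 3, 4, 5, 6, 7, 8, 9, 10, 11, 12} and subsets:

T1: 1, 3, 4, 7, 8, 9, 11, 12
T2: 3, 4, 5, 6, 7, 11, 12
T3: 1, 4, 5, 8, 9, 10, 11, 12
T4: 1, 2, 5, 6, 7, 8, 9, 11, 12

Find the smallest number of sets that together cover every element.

T1, T3, T4 together cover {1, 2, 3, 4, 5, 6, 7, 8, 9, 10, 11, 12} — every element.
No 2 of the 4 sets cover everything (all 6 pairs fall short), so 3 is minimum.

3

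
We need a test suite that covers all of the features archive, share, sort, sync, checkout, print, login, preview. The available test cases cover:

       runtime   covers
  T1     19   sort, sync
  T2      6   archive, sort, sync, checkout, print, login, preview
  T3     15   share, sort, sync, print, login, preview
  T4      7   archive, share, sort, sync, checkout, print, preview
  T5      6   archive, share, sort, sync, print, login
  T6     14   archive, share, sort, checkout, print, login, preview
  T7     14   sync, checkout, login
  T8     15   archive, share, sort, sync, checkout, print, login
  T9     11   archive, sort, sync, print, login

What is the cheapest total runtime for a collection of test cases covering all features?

12

T2, T5 cover every feature at runtime 6 + 6 = 12.
Any cover uses at least 2 test cases; among all covering selections none totals below 12.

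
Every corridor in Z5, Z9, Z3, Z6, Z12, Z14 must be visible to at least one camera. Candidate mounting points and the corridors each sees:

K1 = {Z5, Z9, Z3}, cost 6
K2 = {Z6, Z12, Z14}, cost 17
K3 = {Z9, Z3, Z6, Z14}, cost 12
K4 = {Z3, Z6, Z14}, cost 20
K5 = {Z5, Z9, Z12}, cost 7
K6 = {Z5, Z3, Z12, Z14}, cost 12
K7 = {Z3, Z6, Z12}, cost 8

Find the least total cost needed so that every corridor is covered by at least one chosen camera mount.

K3, K5 cover every corridor at cost 12 + 7 = 19.
Any cover uses at least 2 camera mounts; among all covering selections none totals below 19.
Greedy by coverage-per-cost would pick K1, K7, K3 for 26 — worse than the optimum 19.

19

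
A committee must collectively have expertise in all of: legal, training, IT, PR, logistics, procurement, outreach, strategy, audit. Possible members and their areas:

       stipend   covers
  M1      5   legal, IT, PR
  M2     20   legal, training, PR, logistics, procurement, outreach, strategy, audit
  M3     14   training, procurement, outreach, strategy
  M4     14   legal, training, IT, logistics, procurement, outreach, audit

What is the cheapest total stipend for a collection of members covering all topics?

25

M1, M2 cover every topic at stipend 5 + 20 = 25.
Any cover uses at least 2 members; among all covering selections none totals below 25.
Greedy by coverage-per-stipend would pick M1, M4, M3 for 33 — worse than the optimum 25.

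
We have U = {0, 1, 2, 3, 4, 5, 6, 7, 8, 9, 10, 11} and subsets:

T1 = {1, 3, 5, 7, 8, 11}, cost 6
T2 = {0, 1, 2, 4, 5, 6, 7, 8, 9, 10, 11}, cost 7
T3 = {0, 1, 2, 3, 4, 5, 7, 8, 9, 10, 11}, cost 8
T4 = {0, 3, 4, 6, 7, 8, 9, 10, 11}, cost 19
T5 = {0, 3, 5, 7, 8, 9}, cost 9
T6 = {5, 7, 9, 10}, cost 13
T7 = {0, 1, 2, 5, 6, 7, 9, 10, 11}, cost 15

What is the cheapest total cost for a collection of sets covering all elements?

T1, T2 cover every element at cost 6 + 7 = 13.
Any cover uses at least 2 sets; among all covering selections none totals below 13.

13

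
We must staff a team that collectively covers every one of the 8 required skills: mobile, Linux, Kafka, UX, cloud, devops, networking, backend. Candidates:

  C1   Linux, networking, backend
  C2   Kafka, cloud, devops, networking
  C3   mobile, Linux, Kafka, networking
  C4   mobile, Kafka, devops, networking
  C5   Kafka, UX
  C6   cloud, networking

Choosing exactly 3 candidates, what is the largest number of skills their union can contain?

Choosing C1, C2, C3 covers {mobile, Linux, Kafka, cloud, devops, networking, backend} — 7 skills.
No choice of 3 candidates does better; here UX is left uncovered.

7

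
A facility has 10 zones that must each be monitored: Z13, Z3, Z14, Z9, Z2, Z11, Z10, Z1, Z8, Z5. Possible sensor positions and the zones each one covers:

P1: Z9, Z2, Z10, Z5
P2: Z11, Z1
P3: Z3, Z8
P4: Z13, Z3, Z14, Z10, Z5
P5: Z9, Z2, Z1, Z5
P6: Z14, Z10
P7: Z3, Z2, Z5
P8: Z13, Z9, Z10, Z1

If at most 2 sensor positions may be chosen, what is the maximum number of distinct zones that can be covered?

8

Choosing P4, P5 covers {Z13, Z3, Z14, Z9, Z2, Z10, Z1, Z5} — 8 zones.
No choice of 2 sensor positions does better; here Z11, Z8 are left uncovered.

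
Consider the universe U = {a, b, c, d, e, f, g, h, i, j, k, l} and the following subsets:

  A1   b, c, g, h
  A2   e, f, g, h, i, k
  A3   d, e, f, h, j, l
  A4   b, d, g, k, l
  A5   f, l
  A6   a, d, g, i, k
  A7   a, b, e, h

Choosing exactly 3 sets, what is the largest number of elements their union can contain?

12

Choosing A1, A3, A6 covers {a, b, c, d, e, f, g, h, i, j, k, l} — 12 elements.
That is all 12 elements.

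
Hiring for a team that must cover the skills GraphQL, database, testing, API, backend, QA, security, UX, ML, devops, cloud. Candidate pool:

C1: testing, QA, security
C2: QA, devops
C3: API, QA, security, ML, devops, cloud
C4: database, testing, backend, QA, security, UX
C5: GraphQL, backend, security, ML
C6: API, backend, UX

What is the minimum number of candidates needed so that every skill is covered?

C3, C4, C5 together cover {GraphQL, database, testing, API, backend, QA, security, UX, ML, devops, cloud} — every skill.
No 2 of the 6 candidates cover everything (all 15 pairs fall short), so 3 is minimum.

3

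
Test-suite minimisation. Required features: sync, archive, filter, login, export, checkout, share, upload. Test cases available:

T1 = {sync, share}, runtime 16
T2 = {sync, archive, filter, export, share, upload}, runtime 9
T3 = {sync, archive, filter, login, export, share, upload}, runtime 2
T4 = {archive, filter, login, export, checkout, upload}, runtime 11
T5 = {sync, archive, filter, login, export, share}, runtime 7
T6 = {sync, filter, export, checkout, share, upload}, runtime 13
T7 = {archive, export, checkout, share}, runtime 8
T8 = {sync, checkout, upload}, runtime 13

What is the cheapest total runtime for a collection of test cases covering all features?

T3, T7 cover every feature at runtime 2 + 8 = 10.
Any cover uses at least 2 test cases; among all covering selections none totals below 10.

10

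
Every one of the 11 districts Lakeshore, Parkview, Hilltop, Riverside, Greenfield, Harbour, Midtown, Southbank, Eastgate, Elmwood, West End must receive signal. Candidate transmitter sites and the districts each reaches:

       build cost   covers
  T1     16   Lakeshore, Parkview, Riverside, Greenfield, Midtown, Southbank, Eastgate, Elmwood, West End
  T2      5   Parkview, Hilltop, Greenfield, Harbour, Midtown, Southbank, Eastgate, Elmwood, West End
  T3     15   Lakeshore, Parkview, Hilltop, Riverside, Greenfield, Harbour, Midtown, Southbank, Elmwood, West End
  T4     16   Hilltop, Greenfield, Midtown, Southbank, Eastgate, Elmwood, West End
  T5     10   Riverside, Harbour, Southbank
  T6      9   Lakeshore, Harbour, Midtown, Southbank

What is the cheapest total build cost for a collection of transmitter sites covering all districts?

T2, T3 cover every district at build cost 5 + 15 = 20.
Any cover uses at least 2 transmitter sites; among all covering selections none totals below 20.

20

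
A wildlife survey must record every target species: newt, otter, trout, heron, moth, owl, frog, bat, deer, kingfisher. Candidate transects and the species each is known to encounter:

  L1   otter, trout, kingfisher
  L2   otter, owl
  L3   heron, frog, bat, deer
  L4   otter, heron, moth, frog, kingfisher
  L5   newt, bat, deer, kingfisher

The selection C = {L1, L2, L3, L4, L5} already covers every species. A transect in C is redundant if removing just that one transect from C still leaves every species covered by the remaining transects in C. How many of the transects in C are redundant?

Drop L1: trout uncovered — not redundant.
Drop L2: owl uncovered — not redundant.
Drop L3: the rest still cover every species — redundant.
Drop L4: moth uncovered — not redundant.
Drop L5: newt uncovered — not redundant.
1 redundant: L3.

1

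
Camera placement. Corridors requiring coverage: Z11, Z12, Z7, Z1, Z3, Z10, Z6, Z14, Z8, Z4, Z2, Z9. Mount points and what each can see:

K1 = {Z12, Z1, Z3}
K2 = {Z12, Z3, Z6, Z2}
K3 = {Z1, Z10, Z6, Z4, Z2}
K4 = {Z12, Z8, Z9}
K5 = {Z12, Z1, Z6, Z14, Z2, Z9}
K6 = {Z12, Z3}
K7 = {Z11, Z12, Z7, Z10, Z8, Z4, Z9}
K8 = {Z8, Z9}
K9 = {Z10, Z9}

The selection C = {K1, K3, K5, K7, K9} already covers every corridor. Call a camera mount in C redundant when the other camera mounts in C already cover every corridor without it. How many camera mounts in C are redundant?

2

Drop K1: Z3 uncovered — not redundant.
Drop K3: the rest still cover every corridor — redundant.
Drop K5: Z14 uncovered — not redundant.
Drop K7: Z11, Z7, Z8 uncovered — not redundant.
Drop K9: the rest still cover every corridor — redundant.
2 redundant: K3, K9.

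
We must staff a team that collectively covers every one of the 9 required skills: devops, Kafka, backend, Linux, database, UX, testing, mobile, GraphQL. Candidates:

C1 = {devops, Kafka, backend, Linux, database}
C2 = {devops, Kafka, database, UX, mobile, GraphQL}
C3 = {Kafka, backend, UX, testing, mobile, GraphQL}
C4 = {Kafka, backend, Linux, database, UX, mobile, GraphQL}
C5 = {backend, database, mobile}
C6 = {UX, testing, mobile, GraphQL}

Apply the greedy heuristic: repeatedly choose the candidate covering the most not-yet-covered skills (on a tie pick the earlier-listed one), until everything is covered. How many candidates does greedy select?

3

Pick 1: C4 covers 7 new skills (Kafka, backend, Linux, database, UX, mobile, GraphQL).
Pick 2: C1 covers 1 new skills (devops).
Pick 3: C3 covers 1 new skills (testing).
Greedy uses 3 candidates. (The true minimum is 2.)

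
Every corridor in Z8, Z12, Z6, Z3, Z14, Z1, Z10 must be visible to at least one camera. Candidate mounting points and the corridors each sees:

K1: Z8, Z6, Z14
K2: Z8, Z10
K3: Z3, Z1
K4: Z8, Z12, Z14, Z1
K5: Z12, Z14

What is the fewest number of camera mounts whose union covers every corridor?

K1, K2, K3, K4 together cover {Z8, Z12, Z6, Z3, Z14, Z1, Z10} — every corridor.
No 3 of the 5 camera mounts cover everything (all 10 triples fall short), so 4 is minimum.

4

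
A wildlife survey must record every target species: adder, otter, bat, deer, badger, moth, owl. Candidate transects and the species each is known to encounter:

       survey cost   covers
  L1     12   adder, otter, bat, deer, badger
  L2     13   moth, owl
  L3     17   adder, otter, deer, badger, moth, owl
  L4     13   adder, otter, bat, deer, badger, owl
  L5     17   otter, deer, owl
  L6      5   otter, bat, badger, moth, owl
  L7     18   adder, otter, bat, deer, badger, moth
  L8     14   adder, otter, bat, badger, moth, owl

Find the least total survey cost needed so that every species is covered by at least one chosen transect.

L1, L6 cover every species at survey cost 12 + 5 = 17.
Any cover uses at least 2 transects; among all covering selections none totals below 17.

17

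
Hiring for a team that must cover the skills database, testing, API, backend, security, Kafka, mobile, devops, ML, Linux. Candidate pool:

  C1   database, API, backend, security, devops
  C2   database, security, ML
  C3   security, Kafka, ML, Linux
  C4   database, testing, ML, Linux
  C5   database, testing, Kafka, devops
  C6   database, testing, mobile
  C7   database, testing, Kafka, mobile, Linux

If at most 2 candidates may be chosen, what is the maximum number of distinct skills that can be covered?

Choosing C1, C7 covers {database, testing, API, backend, security, Kafka, mobile, devops, Linux} — 9 skills.
No choice of 2 candidates does better; here ML is left uncovered.

9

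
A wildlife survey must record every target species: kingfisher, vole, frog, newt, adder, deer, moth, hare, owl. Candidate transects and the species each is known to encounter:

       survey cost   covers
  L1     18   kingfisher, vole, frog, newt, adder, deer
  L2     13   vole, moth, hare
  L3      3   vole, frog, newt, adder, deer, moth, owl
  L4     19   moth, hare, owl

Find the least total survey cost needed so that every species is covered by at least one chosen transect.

34

L1, L2, L3 cover every species at survey cost 18 + 13 + 3 = 34.
Any cover uses at least 2 transects; among all covering selections none totals below 34.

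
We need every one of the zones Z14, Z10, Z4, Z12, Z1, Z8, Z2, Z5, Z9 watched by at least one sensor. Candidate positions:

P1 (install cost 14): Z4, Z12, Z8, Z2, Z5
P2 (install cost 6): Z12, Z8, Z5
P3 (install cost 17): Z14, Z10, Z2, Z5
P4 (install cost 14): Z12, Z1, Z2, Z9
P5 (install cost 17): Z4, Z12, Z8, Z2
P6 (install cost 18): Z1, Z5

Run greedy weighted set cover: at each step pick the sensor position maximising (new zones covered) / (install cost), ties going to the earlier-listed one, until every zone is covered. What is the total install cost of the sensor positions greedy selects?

51

Pick 1: P2 adds 3 new (Z12, Z8, Z5) at install cost 6 (ratio 3/6).
Pick 2: P4 adds 3 new (Z1, Z2, Z9) at install cost 14 (ratio 3/14).
Pick 3: P3 adds 2 new (Z14, Z10) at install cost 17 (ratio 2/17).
Pick 4: P1 adds 1 new (Z4) at install cost 14 (ratio 1/14).
Greedy total install cost: 6 + 14 + 17 + 14 = 51. (The true optimum is 45, so greedy overshoots here.)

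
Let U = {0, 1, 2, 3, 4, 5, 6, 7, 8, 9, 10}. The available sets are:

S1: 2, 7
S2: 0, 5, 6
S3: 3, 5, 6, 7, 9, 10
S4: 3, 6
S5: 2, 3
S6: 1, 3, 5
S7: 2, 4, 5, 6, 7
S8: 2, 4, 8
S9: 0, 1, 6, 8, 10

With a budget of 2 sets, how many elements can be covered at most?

9

Choosing S3, S8 covers {2, 3, 4, 5, 6, 7, 8, 9, 10} — 9 elements.
No choice of 2 sets does better; here 0, 1 are left uncovered.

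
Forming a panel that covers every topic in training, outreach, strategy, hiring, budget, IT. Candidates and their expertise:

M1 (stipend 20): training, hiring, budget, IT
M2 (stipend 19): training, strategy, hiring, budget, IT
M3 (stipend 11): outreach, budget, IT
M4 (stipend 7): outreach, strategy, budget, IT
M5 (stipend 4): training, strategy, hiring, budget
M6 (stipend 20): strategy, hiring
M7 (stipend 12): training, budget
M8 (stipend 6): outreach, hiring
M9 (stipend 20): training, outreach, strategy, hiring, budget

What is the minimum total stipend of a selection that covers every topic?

11

M4, M5 cover every topic at stipend 7 + 4 = 11.
Any cover uses at least 2 members; among all covering selections none totals below 11.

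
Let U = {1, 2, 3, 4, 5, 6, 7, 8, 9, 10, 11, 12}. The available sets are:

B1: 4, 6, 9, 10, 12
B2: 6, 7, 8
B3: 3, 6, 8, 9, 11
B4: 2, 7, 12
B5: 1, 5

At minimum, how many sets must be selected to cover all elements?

B1, B3, B4, B5 together cover {1, 2, 3, 4, 5, 6, 7, 8, 9, 10, 11, 12} — every element.
No 3 of the 5 sets cover everything (all 10 triples fall short), so 4 is minimum.

4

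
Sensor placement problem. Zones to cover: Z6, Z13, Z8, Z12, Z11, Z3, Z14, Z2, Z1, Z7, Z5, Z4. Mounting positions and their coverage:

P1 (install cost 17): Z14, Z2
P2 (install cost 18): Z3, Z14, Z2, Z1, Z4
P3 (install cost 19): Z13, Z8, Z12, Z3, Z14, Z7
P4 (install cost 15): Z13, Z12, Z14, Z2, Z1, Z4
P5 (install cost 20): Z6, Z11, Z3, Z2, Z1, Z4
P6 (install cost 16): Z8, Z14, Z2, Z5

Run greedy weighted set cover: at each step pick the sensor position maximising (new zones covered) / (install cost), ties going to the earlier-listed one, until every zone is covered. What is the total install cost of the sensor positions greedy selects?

Pick 1: P4 adds 6 new (Z13, Z12, Z14, Z2, Z1, Z4) at install cost 15 (ratio 6/15).
Pick 2: P3 adds 3 new (Z8, Z3, Z7) at install cost 19 (ratio 3/19).
Pick 3: P5 adds 2 new (Z6, Z11) at install cost 20 (ratio 2/20).
Pick 4: P6 adds 1 new (Z5) at install cost 16 (ratio 1/16).
Greedy total install cost: 15 + 19 + 20 + 16 = 70. (The true optimum is 55, so greedy overshoots here.)

70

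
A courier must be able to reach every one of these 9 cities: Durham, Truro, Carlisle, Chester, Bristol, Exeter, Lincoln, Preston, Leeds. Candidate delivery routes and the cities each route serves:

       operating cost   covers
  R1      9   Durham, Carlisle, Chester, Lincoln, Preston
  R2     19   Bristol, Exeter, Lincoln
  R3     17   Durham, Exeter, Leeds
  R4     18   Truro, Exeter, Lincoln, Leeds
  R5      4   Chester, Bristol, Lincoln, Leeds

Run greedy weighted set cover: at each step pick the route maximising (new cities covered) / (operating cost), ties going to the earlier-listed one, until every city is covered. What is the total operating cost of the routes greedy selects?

Pick 1: R5 adds 4 new (Chester, Bristol, Lincoln, Leeds) at operating cost 4 (ratio 4/4).
Pick 2: R1 adds 3 new (Durham, Carlisle, Preston) at operating cost 9 (ratio 3/9).
Pick 3: R4 adds 2 new (Truro, Exeter) at operating cost 18 (ratio 2/18).
Greedy total operating cost: 4 + 9 + 18 = 31.

31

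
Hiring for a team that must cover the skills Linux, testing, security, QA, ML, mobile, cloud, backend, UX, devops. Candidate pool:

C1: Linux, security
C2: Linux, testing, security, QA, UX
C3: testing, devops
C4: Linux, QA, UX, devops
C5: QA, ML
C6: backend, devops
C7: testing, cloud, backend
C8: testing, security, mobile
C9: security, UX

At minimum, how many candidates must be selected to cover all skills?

4

C4, C5, C7, C8 together cover {Linux, testing, security, QA, ML, mobile, cloud, backend, UX, devops} — every skill.
No 3 of the 9 candidates cover everything (all 84 triples fall short), so 4 is minimum.
Greedy (largest uncovered first) would take C2, C6, C5, C7, C8 — 5 candidates — but 4 suffice.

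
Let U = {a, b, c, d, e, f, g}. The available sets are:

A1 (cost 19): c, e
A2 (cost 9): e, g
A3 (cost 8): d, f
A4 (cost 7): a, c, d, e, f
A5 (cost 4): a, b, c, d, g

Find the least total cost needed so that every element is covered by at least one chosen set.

11

A4, A5 cover every element at cost 7 + 4 = 11.
Any cover uses at least 2 sets; among all covering selections none totals below 11.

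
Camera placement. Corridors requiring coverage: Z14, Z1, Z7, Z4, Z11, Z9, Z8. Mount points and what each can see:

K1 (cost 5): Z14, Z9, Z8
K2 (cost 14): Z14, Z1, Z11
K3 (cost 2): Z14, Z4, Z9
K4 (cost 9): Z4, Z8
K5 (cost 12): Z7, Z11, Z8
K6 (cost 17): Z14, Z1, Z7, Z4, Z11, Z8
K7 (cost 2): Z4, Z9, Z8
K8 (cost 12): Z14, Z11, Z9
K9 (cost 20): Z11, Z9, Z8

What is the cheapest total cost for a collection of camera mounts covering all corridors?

19

K3, K6 cover every corridor at cost 2 + 17 = 19.
Any cover uses at least 2 camera mounts; among all covering selections none totals below 19.
Greedy by coverage-per-cost would pick K3, K7, K6 for 21 — worse than the optimum 19.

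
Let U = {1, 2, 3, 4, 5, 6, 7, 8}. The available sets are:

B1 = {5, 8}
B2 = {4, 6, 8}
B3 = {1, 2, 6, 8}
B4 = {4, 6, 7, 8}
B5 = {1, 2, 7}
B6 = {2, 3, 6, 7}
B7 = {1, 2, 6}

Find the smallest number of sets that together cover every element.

4

B1, B2, B3, B6 together cover {1, 2, 3, 4, 5, 6, 7, 8} — every element.
No 3 of the 7 sets cover everything (all 35 triples fall short), so 4 is minimum.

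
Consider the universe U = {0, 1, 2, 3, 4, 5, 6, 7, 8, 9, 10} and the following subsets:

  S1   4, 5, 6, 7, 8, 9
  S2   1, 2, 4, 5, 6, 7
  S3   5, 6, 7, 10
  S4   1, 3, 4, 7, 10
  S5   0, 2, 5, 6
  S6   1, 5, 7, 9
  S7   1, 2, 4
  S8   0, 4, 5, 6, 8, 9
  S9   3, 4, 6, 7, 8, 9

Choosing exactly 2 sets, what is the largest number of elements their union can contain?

Choosing S4, S8 covers {0, 1, 3, 4, 5, 6, 7, 8, 9, 10} — 10 elements.
No choice of 2 sets does better; here 2 is left uncovered.

10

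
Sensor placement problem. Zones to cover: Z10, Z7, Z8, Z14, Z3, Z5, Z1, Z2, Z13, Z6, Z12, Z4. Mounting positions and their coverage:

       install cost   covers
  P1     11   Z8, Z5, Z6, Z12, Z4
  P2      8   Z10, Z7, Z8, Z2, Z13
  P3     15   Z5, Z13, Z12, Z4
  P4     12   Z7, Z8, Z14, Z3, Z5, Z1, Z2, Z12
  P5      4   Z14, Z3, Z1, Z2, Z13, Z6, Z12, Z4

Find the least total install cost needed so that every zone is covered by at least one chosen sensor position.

23

P1, P2, P5 cover every zone at install cost 11 + 8 + 4 = 23.
Any cover uses at least 3 sensor positions; among all covering selections none totals below 23.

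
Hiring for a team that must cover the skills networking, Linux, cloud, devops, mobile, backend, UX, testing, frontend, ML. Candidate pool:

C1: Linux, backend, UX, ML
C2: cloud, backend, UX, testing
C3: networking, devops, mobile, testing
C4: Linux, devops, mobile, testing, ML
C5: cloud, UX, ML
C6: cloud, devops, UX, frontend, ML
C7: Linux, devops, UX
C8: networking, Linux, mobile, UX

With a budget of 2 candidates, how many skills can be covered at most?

Choosing C1, C3 covers {networking, Linux, devops, mobile, backend, UX, testing, ML} — 8 skills.
No choice of 2 candidates does better; here cloud, frontend are left uncovered.

8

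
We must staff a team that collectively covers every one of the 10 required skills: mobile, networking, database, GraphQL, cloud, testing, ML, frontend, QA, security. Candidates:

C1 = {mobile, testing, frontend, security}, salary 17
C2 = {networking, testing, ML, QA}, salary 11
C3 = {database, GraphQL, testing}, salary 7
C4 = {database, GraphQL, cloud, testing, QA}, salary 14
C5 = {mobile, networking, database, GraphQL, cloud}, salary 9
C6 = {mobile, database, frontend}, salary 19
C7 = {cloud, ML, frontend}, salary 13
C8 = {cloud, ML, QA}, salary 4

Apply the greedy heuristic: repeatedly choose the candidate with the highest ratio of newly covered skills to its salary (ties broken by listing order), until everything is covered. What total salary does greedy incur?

30

Pick 1: C8 adds 3 new (cloud, ML, QA) at salary 4 (ratio 3/4).
Pick 2: C5 adds 4 new (mobile, networking, database, GraphQL) at salary 9 (ratio 4/9).
Pick 3: C1 adds 3 new (testing, frontend, security) at salary 17 (ratio 3/17).
Greedy total salary: 4 + 9 + 17 = 30.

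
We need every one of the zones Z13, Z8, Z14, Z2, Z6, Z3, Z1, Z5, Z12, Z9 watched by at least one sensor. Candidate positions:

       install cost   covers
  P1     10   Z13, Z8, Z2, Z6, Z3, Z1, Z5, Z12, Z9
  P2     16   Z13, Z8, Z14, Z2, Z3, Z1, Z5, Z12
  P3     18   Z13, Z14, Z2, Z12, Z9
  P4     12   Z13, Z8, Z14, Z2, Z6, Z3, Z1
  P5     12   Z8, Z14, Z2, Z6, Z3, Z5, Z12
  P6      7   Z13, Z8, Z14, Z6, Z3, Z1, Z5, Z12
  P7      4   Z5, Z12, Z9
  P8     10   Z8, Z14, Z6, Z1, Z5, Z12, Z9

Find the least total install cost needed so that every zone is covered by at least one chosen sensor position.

P4, P7 cover every zone at install cost 12 + 4 = 16.
Any cover uses at least 2 sensor positions; among all covering selections none totals below 16.
Greedy by coverage-per-install cost would pick P6, P7, P1 for 21 — worse than the optimum 16.

16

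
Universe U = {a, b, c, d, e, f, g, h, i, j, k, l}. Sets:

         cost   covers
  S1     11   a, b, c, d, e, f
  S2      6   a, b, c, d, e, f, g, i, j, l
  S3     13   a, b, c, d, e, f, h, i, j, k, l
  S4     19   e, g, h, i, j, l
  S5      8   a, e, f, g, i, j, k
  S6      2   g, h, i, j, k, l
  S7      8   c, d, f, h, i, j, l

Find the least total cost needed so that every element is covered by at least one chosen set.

S2, S6 cover every element at cost 6 + 2 = 8.
Any cover uses at least 2 sets; among all covering selections none totals below 8.

8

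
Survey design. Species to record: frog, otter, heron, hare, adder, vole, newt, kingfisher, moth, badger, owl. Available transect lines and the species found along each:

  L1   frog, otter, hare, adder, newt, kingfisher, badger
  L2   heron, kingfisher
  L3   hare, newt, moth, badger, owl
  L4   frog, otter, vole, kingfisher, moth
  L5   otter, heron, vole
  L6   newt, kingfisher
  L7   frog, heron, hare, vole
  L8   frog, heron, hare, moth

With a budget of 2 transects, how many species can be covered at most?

Choosing L1, L3 covers {frog, otter, hare, adder, newt, kingfisher, moth, badger, owl} — 9 species.
No choice of 2 transects does better; here heron, vole are left uncovered.

9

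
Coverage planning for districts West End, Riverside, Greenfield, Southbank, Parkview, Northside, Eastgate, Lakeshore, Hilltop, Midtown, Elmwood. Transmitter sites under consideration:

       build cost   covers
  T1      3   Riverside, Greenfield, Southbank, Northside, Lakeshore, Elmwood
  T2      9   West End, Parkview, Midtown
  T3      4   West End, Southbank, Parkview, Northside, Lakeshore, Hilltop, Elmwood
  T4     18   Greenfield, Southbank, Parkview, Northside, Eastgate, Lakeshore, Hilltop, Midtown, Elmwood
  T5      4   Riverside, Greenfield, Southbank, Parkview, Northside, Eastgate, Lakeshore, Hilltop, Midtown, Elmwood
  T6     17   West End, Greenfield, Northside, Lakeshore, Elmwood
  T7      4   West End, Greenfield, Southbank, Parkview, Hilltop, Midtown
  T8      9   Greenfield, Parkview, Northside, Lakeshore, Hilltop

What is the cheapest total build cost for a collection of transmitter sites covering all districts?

T3, T5 cover every district at build cost 4 + 4 = 8.
Any cover uses at least 2 transmitter sites; among all covering selections none totals below 8.

8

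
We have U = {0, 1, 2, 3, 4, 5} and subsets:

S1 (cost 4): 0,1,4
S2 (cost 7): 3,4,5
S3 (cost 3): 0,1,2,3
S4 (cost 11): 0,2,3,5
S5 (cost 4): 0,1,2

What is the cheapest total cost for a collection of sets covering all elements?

10

S2, S3 cover every element at cost 7 + 3 = 10.
Any cover uses at least 2 sets; among all covering selections none totals below 10.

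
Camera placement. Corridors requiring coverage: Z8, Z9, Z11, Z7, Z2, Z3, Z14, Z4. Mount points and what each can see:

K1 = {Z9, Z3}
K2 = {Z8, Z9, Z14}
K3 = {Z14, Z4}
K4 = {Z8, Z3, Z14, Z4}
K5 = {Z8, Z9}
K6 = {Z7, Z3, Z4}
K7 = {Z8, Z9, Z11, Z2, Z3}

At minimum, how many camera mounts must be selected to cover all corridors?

3

K2, K6, K7 together cover {Z8, Z9, Z11, Z7, Z2, Z3, Z14, Z4} — every corridor.
No 2 of the 7 camera mounts cover everything (all 21 pairs fall short), so 3 is minimum.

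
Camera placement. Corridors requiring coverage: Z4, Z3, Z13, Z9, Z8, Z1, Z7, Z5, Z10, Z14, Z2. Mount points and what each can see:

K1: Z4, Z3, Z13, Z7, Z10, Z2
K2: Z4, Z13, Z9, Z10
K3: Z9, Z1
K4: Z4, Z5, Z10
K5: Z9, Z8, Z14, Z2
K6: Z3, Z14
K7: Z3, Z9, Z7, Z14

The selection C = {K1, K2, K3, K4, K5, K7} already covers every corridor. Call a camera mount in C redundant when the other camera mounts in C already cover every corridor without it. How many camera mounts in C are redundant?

3

Drop K1: the rest still cover every corridor — redundant.
Drop K2: the rest still cover every corridor — redundant.
Drop K3: Z1 uncovered — not redundant.
Drop K4: Z5 uncovered — not redundant.
Drop K5: Z8 uncovered — not redundant.
Drop K7: the rest still cover every corridor — redundant.
3 redundant: K1, K2, K7.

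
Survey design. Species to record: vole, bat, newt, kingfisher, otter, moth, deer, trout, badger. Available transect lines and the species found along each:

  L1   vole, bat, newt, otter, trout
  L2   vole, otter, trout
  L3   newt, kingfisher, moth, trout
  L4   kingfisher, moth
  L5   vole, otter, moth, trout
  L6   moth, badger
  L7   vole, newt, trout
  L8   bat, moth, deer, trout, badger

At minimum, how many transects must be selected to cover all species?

3

L1, L3, L8 together cover {vole, bat, newt, kingfisher, otter, moth, deer, trout, badger} — every species.
No 2 of the 8 transects cover everything (all 28 pairs fall short), so 3 is minimum.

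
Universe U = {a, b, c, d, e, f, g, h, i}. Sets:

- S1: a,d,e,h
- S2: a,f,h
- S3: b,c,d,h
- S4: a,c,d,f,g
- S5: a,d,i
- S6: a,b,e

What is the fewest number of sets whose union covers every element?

S1, S3, S4, S5 together cover {a, b, c, d, e, f, g, h, i} — every element.
No 3 of the 6 sets cover everything (all 20 triples fall short), so 4 is minimum.

4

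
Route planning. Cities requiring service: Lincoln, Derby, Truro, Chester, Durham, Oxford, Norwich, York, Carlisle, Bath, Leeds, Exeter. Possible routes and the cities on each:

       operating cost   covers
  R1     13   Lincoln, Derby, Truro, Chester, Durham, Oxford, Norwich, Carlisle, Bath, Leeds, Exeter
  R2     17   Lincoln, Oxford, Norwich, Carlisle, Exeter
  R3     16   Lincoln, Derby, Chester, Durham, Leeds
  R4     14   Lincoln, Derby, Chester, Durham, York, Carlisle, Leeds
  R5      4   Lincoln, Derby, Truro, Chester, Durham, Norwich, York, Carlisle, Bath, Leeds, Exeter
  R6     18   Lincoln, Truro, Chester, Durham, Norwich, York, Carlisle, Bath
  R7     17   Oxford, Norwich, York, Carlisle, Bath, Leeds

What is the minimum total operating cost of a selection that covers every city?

R1, R5 cover every city at operating cost 13 + 4 = 17.
Any cover uses at least 2 routes; among all covering selections none totals below 17.

17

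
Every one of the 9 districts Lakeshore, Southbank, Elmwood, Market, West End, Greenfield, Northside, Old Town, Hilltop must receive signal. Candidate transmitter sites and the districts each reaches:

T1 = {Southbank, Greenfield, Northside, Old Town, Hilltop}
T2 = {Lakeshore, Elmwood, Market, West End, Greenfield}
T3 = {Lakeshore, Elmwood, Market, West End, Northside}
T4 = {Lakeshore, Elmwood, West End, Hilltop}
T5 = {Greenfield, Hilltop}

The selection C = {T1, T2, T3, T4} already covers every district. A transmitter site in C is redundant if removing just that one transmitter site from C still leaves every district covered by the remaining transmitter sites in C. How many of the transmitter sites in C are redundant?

3

Drop T1: Southbank, Old Town uncovered — not redundant.
Drop T2: the rest still cover every district — redundant.
Drop T3: the rest still cover every district — redundant.
Drop T4: the rest still cover every district — redundant.
3 redundant: T2, T3, T4.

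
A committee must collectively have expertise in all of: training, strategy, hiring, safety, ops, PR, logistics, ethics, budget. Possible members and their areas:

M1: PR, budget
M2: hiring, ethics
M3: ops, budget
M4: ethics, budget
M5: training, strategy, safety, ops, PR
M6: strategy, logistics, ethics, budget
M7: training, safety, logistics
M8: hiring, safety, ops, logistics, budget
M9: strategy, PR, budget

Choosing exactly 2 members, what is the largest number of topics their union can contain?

Choosing M5, M6 covers {training, strategy, safety, ops, PR, logistics, ethics, budget} — 8 topics.
No choice of 2 members does better; here hiring is left uncovered.

8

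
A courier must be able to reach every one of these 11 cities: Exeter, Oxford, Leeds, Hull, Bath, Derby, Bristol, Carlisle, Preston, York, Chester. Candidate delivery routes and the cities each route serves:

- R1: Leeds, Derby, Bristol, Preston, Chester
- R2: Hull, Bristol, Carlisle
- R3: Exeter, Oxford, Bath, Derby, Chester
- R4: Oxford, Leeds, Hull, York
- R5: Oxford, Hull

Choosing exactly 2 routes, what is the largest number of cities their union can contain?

Choosing R1, R3 covers {Exeter, Oxford, Leeds, Bath, Derby, Bristol, Preston, Chester} — 8 cities.
No choice of 2 routes does better; here Hull, Carlisle, York are left uncovered.

8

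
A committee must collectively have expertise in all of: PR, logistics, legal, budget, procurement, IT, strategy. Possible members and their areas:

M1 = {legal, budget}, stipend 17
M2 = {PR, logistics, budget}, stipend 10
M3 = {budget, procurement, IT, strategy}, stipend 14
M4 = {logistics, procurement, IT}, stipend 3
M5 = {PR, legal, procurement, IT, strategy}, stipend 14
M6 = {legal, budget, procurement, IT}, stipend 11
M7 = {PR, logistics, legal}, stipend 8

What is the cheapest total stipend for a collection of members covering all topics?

22

M3, M7 cover every topic at stipend 14 + 8 = 22.
Any cover uses at least 2 members; among all covering selections none totals below 22.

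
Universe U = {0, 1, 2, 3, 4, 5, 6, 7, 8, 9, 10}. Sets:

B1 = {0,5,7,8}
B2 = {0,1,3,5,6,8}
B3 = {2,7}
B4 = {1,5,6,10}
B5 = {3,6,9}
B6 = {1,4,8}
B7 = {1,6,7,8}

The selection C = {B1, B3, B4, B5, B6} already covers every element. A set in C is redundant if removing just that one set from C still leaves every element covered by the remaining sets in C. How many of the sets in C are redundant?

Drop B1: 0 uncovered — not redundant.
Drop B3: 2 uncovered — not redundant.
Drop B4: 10 uncovered — not redundant.
Drop B5: 3, 9 uncovered — not redundant.
Drop B6: 4 uncovered — not redundant.
None of the sets in C is redundant.

0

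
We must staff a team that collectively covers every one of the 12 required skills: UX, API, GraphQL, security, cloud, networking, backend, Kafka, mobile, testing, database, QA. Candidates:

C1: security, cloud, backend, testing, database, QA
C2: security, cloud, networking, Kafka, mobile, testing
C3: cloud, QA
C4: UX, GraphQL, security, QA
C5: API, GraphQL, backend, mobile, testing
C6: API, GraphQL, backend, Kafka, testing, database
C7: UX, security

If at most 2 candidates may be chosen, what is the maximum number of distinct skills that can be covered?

Choosing C2, C6 covers {API, GraphQL, security, cloud, networking, backend, Kafka, mobile, testing, database} — 10 skills.
No choice of 2 candidates does better; here UX, QA are left uncovered.

10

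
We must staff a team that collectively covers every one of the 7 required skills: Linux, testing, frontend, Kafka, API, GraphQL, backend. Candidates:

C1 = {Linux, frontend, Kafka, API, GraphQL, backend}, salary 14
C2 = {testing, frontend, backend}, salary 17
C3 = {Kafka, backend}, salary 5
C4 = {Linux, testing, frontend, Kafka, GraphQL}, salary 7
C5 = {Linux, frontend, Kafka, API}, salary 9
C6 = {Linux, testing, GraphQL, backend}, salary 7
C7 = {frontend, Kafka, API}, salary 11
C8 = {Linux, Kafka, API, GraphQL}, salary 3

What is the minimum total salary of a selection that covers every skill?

C3, C4, C8 cover every skill at salary 5 + 7 + 3 = 15.
Any cover uses at least 2 candidates; among all covering selections none totals below 15.

15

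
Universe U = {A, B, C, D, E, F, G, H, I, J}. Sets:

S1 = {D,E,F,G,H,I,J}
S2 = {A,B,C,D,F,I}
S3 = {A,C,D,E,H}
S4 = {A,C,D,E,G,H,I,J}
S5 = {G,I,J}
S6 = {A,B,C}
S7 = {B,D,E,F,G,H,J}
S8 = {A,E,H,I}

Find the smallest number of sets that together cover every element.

S1, S2 together cover {A, B, C, D, E, F, G, H, I, J} — every element.
No single set contains all 10 elements, so 2 is optimal.

2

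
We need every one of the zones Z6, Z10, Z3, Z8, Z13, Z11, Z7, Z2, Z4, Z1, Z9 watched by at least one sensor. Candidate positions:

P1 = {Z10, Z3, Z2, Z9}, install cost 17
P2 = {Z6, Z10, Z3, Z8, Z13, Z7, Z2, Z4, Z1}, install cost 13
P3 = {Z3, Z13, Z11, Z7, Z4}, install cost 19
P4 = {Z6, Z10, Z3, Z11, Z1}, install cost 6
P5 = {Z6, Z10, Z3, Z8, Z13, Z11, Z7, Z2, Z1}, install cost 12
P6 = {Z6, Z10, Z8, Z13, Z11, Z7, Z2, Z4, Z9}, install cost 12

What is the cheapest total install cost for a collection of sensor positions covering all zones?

P4, P6 cover every zone at install cost 6 + 12 = 18.
Any cover uses at least 2 sensor positions; among all covering selections none totals below 18.

18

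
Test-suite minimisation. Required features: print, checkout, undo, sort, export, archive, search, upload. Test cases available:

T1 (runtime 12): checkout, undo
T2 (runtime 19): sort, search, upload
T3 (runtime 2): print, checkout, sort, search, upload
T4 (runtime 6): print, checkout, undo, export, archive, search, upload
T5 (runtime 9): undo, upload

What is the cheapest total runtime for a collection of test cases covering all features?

8

T3, T4 cover every feature at runtime 2 + 6 = 8.
Any cover uses at least 2 test cases; among all covering selections none totals below 8.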